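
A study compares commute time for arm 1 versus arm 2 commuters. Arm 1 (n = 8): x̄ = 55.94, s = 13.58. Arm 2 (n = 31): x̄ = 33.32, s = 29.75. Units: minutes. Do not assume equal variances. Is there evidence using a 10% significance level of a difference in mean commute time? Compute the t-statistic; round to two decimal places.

Let group 1 = arm 1, group 2 = arm 2. H0: μ_1 = μ_2; H1: μ_1 ≠ μ_2 (Welch's two-sample t-test, two-sided).
t = (x̄_1 − x̄_2)/√(s_1²/n_1 + s_2²/n_2) = (55.94 − 33.32)/√(13.58²/8 + 29.75²/31) = 3.15
Welch–Satterthwaite df ≈ 25.83
Two-sided p-value ≈ 0.0041
Since p ≈ 0.0041 < α = 0.1, reject H0; the data support H1.

3.15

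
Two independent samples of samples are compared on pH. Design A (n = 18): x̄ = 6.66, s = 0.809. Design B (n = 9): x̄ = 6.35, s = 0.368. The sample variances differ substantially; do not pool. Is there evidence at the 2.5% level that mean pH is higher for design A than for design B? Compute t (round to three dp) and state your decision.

Let group 1 = design A, group 2 = design B. H0: μ_1 = μ_2; H1: μ_1 > μ_2 (Welch's two-sample t-test, right-tailed).
t = (x̄_1 − x̄_2)/√(s_1²/n_1 + s_2²/n_2) = (6.66 − 6.35)/√(0.809²/18 + 0.368²/9) = 1.367
Welch–Satterthwaite df ≈ 24.91
p-value = P(T ≥ 1.367) ≈ 0.0919
Since p ≈ 0.0919 > α = 0.025, fail to reject H0; the evidence is not statistically significant.

t = 1.367; fail to reject H0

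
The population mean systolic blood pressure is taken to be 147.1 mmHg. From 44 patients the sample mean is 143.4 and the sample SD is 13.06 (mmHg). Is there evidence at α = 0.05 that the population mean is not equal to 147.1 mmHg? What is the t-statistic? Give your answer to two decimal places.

H0: μ = 147.1; H1: μ ≠ 147.1 (one-sample t-test, two-sided).
t = (x̄ − μ₀)/(s/√n) = (143.4 − 147.1)/(13.06/√44) = -1.88
df = n − 1 = 43
Two-sided p-value ≈ 0.0670
Since p ≈ 0.0670 > α = 0.05, fail to reject H0; the data do not provide sufficient evidence against H0.

-1.88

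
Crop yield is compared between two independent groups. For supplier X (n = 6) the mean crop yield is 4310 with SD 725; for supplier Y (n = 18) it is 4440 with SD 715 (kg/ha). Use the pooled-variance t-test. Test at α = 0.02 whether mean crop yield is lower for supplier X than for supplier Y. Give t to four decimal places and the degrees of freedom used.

Let group 1 = supplier X, group 2 = supplier Y. H0: μ_1 = μ_2; H1: μ_1 < μ_2 (two-sample pooled-variance t-test, left-tailed).
s_p² = [(6−1)·725² + (18−1)·715²]/(6+18−2) = 514498
t = (4310 − 4440)/√[514498·(1/6 + 1/18)] = -0.3845
df = n₁ + n₂ − 2 = 22
p-value = P(T ≤ -0.3845) ≈ 0.3522
Since p ≈ 0.3522 > α = 0.02, fail to reject H0; the data do not provide sufficient evidence against H0.

t = -0.3845, df = 22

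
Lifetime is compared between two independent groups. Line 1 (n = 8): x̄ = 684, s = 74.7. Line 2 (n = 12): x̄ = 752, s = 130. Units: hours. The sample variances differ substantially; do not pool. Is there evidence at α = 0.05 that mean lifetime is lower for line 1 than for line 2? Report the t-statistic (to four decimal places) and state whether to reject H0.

Let group 1 = line 1, group 2 = line 2. H0: μ_1 = μ_2; H1: μ_1 < μ_2 (Welch's two-sample t-test, left-tailed).
t = (x̄_1 − x̄_2)/√(s_1²/n_1 + s_2²/n_2) = (684 − 752)/√(74.7²/8 + 130²/12) = -1.4818
Welch–Satterthwaite df ≈ 17.75
p-value = P(T ≤ -1.4818) ≈ 0.0780
Since p ≈ 0.0780 > α = 0.05, fail to reject H0; the data do not provide sufficient evidence against H0.

t = -1.4818; fail to reject H0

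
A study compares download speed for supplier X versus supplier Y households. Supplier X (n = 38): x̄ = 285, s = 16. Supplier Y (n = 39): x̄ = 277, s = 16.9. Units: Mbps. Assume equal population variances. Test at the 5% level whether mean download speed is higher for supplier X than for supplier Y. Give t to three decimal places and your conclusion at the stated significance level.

Let group 1 = supplier X, group 2 = supplier Y. H0: μ_1 = μ_2; H1: μ_1 > μ_2 (two-sample pooled-variance t-test, right-tailed).
s_p² = [(38−1)·16² + (39−1)·16.9²]/(38+39−2) = 271.002
t = (285 − 277)/√[271.002·(1/38 + 1/39)] = 2.132
df = n₁ + n₂ − 2 = 75
p-value = P(T ≥ 2.132) ≈ 0.018
Since p ≈ 0.018 < α = 0.05, reject H0; the data support H1.

t = 2.132; reject H0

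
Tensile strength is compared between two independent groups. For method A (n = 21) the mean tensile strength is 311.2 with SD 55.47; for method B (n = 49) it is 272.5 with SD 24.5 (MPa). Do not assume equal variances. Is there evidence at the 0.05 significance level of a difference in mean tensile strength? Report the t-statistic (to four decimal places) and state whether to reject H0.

t = 3.0713; reject H0

Let group 1 = method A, group 2 = method B. H0: μ_1 = μ_2; H1: μ_1 ≠ μ_2 (Welch's two-sample t-test, two-sided).
t = (x̄_1 − x̄_2)/√(s_1²/n_1 + s_2²/n_2) = (311.2 − 272.5)/√(55.47²/21 + 24.5²/49) = 3.0713
Welch–Satterthwaite df ≈ 23.42
Two-sided p-value ≈ 0.0053
Since p ≈ 0.0053 < α = 0.05, reject H0; the data support H1.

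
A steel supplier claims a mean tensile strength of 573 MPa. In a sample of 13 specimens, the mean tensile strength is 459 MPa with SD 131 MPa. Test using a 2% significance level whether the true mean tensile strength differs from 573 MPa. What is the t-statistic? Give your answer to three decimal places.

-3.138

H0: μ = 573; H1: μ ≠ 573 (one-sample t-test, two-sided).
t = (x̄ − μ₀)/(s/√n) = (459 − 573)/(131/√13) = -3.138
df = n − 1 = 12
Two-sided p-value ≈ 0.009
Since p ≈ 0.009 < α = 0.02, reject H0; the evidence is statistically significant.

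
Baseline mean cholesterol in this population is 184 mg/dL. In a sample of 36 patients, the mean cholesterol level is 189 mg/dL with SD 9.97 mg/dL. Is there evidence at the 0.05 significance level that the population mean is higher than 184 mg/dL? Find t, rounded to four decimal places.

H0: μ = 184; H1: μ > 184 (one-sample t-test, right-tailed).
t = (x̄ − μ₀)/(s/√n) = (189 − 184)/(9.97/√36) = 3.0090
df = n − 1 = 35
p-value = P(T ≥ 3.0090) ≈ 0.0024
Since p ≈ 0.0024 < α = 0.05, reject H0; the evidence is statistically significant.

3.0090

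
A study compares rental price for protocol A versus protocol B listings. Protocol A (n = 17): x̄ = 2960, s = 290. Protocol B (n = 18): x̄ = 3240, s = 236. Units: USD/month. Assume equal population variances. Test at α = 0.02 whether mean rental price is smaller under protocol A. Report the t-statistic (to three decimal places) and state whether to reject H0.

Let group 1 = protocol A, group 2 = protocol B. H0: μ_1 = μ_2; H1: μ_1 < μ_2 (two-sample pooled-variance t-test, left-tailed).
s_p² = [(17−1)·290² + (18−1)·236²]/(17+18−2) = 69467.6
t = (2960 − 3240)/√[69467.6·(1/17 + 1/18)] = -3.141
df = n₁ + n₂ − 2 = 33
p-value = P(T ≤ -3.141) ≈ 0.0018
Since p ≈ 0.0018 < α = 0.02, reject H0; the data support H1.

t = -3.141; reject H0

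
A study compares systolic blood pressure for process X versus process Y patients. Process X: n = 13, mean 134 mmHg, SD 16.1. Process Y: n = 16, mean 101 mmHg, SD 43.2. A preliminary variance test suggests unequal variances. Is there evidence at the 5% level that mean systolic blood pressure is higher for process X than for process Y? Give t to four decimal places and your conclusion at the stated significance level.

Let group 1 = process X, group 2 = process Y. H0: μ_1 = μ_2; H1: μ_1 > μ_2 (Welch's two-sample t-test, right-tailed).
t = (x̄_1 − x̄_2)/√(s_1²/n_1 + s_2²/n_2) = (134 − 101)/√(16.1²/13 + 43.2²/16) = 2.8237
Welch–Satterthwaite df ≈ 19.84
p-value = P(T ≥ 2.8237) ≈ 0.005
Since p ≈ 0.005 < α = 0.05, reject H0; the data support H1.

t = 2.8237; reject H0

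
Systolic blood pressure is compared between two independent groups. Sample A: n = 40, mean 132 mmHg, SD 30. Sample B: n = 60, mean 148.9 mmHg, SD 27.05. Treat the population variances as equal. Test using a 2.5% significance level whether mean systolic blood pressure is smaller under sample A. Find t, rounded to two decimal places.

-2.93

Let group 1 = sample A, group 2 = sample B. H0: μ_1 = μ_2; H1: μ_1 < μ_2 (two-sample pooled-variance t-test, left-tailed).
s_p² = [(40−1)·30² + (60−1)·27.05²]/(40+60−2) = 798.678
t = (132 − 148.9)/√[798.678·(1/40 + 1/60)] = -2.93
df = n₁ + n₂ − 2 = 98
p-value = P(T ≤ -2.93) ≈ 0.002
Since p ≈ 0.002 < α = 0.025, reject H0; the data support H1.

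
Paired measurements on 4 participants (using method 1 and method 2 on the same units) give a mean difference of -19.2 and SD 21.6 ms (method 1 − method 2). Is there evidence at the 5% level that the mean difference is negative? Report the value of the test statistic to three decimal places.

H0: μ_d = 0; H1: μ_d < 0 (paired t-test on the differences, left-tailed).
t = d̄/(s_d/√n) = -19.2/(21.6/√4) = -1.778
df = n − 1 = 3
p-value = P(T ≤ -1.778) ≈ 0.087
Since p ≈ 0.087 > α = 0.05, fail to reject H0; the evidence is not statistically significant.

-1.778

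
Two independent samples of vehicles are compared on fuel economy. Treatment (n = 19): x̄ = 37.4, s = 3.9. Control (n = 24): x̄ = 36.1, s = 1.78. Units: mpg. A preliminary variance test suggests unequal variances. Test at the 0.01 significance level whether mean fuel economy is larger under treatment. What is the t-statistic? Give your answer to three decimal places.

Let group 1 = treatment, group 2 = control. H0: μ_1 = μ_2; H1: μ_1 > μ_2 (Welch's two-sample t-test, right-tailed).
t = (x̄_1 − x̄_2)/√(s_1²/n_1 + s_2²/n_2) = (37.4 − 36.1)/√(3.9²/19 + 1.78²/24) = 1.346
Welch–Satterthwaite df ≈ 23.92
p-value = P(T ≥ 1.346) ≈ 0.095
Since p ≈ 0.095 > α = 0.01, fail to reject H0; the data do not provide sufficient evidence against H0.

1.346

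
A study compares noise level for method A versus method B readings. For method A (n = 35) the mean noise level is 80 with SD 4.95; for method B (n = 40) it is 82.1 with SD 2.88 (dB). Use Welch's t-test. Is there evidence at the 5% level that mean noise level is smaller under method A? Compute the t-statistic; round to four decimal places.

-2.2045

Let group 1 = method A, group 2 = method B. H0: μ_1 = μ_2; H1: μ_1 < μ_2 (Welch's two-sample t-test, left-tailed).
t = (x̄_1 − x̄_2)/√(s_1²/n_1 + s_2²/n_2) = (80 − 82.1)/√(4.95²/35 + 2.88²/40) = -2.2045
Welch–Satterthwaite df ≈ 53.07
p-value = P(T ≤ -2.2045) ≈ 0.0159
Since p ≈ 0.0159 < α = 0.05, reject H0; the data support H1.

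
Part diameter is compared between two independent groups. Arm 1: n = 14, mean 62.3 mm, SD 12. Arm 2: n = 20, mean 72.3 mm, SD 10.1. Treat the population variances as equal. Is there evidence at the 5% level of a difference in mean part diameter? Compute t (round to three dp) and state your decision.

t = -2.630; reject H0

Let group 1 = arm 1, group 2 = arm 2. H0: μ_1 = μ_2; H1: μ_1 ≠ μ_2 (two-sample pooled-variance t-test, two-sided).
s_p² = [(14−1)·12² + (20−1)·10.1²]/(14+20−2) = 119.068
t = (62.3 − 72.3)/√[119.068·(1/14 + 1/20)] = -2.630
df = n₁ + n₂ − 2 = 32
Two-sided p-value ≈ 0.0130
Since p ≈ 0.0130 < α = 0.05, reject H0; the data support H1.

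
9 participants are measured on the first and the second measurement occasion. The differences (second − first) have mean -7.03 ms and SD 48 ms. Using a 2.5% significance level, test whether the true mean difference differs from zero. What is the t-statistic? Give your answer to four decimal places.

H0: μ_d = 0; H1: μ_d ≠ 0 (paired t-test on the differences, two-sided).
t = d̄/(s_d/√n) = -7.03/(48/√9) = -0.4394
df = n − 1 = 8
Two-sided p-value ≈ 0.6720
Since p ≈ 0.6720 > α = 0.025, fail to reject H0; the data do not provide sufficient evidence against H0.

-0.4394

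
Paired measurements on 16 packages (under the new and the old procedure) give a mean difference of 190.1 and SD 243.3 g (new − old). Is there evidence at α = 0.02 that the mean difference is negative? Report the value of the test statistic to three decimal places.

H0: μ_d = 0; H1: μ_d < 0 (paired t-test on the differences, left-tailed).
t = d̄/(s_d/√n) = 190.1/(243.3/√16) = 3.125
df = n − 1 = 15
p-value = P(T ≤ 3.125) ≈ 0.997
Since p ≈ 0.997 > α = 0.02, fail to reject H0; the evidence is not statistically significant.

3.125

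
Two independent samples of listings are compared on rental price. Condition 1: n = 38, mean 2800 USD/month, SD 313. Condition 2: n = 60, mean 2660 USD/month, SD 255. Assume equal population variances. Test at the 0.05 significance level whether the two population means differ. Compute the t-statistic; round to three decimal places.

Let group 1 = condition 1, group 2 = condition 2. H0: μ_1 = μ_2; H1: μ_1 ≠ μ_2 (two-sample pooled-variance t-test, two-sided).
s_p² = [(38−1)·313² + (60−1)·255²]/(38+60−2) = 77722.2
t = (2800 − 2660)/√[77722.2·(1/38 + 1/60)] = 2.422
df = n₁ + n₂ − 2 = 96
Two-sided p-value ≈ 0.017
Since p ≈ 0.017 < α = 0.05, reject H0; the data support H1.

2.422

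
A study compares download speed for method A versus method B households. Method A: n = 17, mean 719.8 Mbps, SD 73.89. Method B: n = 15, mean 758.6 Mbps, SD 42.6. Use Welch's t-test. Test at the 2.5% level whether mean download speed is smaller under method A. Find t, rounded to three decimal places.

-1.845

Let group 1 = method A, group 2 = method B. H0: μ_1 = μ_2; H1: μ_1 < μ_2 (Welch's two-sample t-test, left-tailed).
t = (x̄_1 − x̄_2)/√(s_1²/n_1 + s_2²/n_2) = (719.8 − 758.6)/√(73.89²/17 + 42.6²/15) = -1.845
Welch–Satterthwaite df ≈ 26.09
p-value = P(T ≤ -1.845) ≈ 0.038
Since p ≈ 0.038 > α = 0.025, fail to reject H0; the data do not provide sufficient evidence against H0.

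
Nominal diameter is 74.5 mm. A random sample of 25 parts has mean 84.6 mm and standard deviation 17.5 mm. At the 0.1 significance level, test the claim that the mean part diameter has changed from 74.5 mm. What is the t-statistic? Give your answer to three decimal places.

2.886

H0: μ = 74.5; H1: μ ≠ 74.5 (one-sample t-test, two-sided).
t = (x̄ − μ₀)/(s/√n) = (84.6 − 74.5)/(17.5/√25) = 2.886
df = n − 1 = 24
Two-sided p-value ≈ 0.0081
Since p ≈ 0.0081 < α = 0.1, reject H0; the evidence is statistically significant.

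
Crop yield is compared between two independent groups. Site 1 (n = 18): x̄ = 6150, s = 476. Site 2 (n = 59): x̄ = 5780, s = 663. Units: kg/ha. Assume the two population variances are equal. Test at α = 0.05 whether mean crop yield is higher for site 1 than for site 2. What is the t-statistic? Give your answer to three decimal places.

Let group 1 = site 1, group 2 = site 2. H0: μ_1 = μ_2; H1: μ_1 > μ_2 (two-sample pooled-variance t-test, right-tailed).
s_p² = [(18−1)·476² + (59−1)·663²]/(18+59−2) = 391291
t = (6150 − 5780)/√[391291·(1/18 + 1/59)] = 2.197
df = n₁ + n₂ − 2 = 75
p-value = P(T ≥ 2.197) ≈ 0.0156
Since p ≈ 0.0156 < α = 0.05, reject H0; the data support H1.

2.197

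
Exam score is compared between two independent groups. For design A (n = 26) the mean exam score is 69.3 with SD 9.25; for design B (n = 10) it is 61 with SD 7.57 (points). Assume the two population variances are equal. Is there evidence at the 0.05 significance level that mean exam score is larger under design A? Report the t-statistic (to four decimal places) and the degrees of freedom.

Let group 1 = design A, group 2 = design B. H0: μ_1 = μ_2; H1: μ_1 > μ_2 (two-sample pooled-variance t-test, right-tailed).
s_p² = [(26−1)·9.25² + (10−1)·7.57²]/(26+10−2) = 78.0825
t = (69.3 − 61)/√[78.0825·(1/26 + 1/10)] = 2.5243
df = n₁ + n₂ − 2 = 34
p-value = P(T ≥ 2.5243) ≈ 0.0082
Since p ≈ 0.0082 < α = 0.05, reject H0; the data support H1.

t = 2.5243, df = 34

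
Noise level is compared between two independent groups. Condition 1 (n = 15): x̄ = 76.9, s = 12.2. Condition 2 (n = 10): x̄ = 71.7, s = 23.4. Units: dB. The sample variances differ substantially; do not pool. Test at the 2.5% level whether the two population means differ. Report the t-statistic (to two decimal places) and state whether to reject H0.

Let group 1 = condition 1, group 2 = condition 2. H0: μ_1 = μ_2; H1: μ_1 ≠ μ_2 (Welch's two-sample t-test, two-sided).
t = (x̄_1 − x̄_2)/√(s_1²/n_1 + s_2²/n_2) = (76.9 − 71.7)/√(12.2²/15 + 23.4²/10) = 0.65
Welch–Satterthwaite df ≈ 12.30
Two-sided p-value ≈ 0.530
Since p ≈ 0.530 > α = 0.025, fail to reject H0; the data do not provide sufficient evidence against H0.

t = 0.65; fail to reject H0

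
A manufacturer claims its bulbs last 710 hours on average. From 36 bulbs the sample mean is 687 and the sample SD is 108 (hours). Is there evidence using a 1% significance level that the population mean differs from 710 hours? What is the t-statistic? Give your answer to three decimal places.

-1.278

H0: μ = 710; H1: μ ≠ 710 (one-sample t-test, two-sided).
t = (x̄ − μ₀)/(s/√n) = (687 − 710)/(108/√36) = -1.278
df = n − 1 = 35
Two-sided p-value ≈ 0.210
Since p ≈ 0.210 > α = 0.01, fail to reject H0; the evidence is not statistically significant.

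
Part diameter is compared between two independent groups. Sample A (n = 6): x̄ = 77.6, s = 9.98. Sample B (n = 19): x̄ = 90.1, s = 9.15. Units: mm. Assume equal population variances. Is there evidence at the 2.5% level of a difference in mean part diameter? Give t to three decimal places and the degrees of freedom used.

t = -2.859, df = 23

Let group 1 = sample A, group 2 = sample B. H0: μ_1 = μ_2; H1: μ_1 ≠ μ_2 (two-sample pooled-variance t-test, two-sided).
s_p² = [(6−1)·9.98² + (19−1)·9.15²]/(6+19−2) = 87.1742
t = (77.6 − 90.1)/√[87.1742·(1/6 + 1/19)] = -2.859
df = n₁ + n₂ − 2 = 23
Two-sided p-value ≈ 0.0089
Since p ≈ 0.0089 < α = 0.025, reject H0; the evidence is statistically significant.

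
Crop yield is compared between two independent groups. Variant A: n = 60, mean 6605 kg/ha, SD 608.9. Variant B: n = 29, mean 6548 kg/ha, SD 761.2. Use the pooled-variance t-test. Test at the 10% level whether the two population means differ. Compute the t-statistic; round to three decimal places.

Let group 1 = variant A, group 2 = variant B. H0: μ_1 = μ_2; H1: μ_1 ≠ μ_2 (two-sample pooled-variance t-test, two-sided).
s_p² = [(60−1)·608.9² + (29−1)·761.2²]/(60+29−2) = 437916
t = (6605 − 6548)/√[437916·(1/60 + 1/29)] = 0.381
df = n₁ + n₂ − 2 = 87
Two-sided p-value ≈ 0.704
Since p ≈ 0.704 > α = 0.1, fail to reject H0; the evidence is not statistically significant.

0.381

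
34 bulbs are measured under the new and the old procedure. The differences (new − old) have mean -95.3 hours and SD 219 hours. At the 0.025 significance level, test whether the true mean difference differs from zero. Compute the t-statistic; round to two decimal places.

H0: μ_d = 0; H1: μ_d ≠ 0 (paired t-test on the differences, two-sided).
t = d̄/(s_d/√n) = -95.3/(219/√34) = -2.54
df = n − 1 = 33
Two-sided p-value ≈ 0.016
Since p ≈ 0.016 < α = 0.025, reject H0; the evidence is statistically significant.

-2.54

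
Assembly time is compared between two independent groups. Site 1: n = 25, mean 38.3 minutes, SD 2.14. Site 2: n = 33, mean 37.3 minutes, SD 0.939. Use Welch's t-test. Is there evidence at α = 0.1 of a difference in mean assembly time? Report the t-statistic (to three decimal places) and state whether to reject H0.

t = 2.183; reject H0

Let group 1 = site 1, group 2 = site 2. H0: μ_1 = μ_2; H1: μ_1 ≠ μ_2 (Welch's two-sample t-test, two-sided).
t = (x̄_1 − x̄_2)/√(s_1²/n_1 + s_2²/n_2) = (38.3 − 37.3)/√(2.14²/25 + 0.939²/33) = 2.183
Welch–Satterthwaite df ≈ 31.02
Two-sided p-value ≈ 0.037
Since p ≈ 0.037 < α = 0.1, reject H0; the evidence is statistically significant.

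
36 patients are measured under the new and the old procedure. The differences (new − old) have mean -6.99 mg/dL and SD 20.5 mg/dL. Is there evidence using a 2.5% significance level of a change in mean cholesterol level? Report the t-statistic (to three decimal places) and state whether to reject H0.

H0: μ_d = 0; H1: μ_d ≠ 0 (paired t-test on the differences, two-sided).
t = d̄/(s_d/√n) = -6.99/(20.5/√36) = -2.046
df = n − 1 = 35
Two-sided p-value ≈ 0.048
Since p ≈ 0.048 > α = 0.025, fail to reject H0; the data do not provide sufficient evidence against H0.

t = -2.046; fail to reject H0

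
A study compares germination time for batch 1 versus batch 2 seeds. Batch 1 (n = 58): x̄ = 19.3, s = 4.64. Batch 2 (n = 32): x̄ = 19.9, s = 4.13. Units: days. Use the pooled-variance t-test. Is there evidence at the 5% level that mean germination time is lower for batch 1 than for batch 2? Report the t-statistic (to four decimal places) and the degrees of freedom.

Let group 1 = batch 1, group 2 = batch 2. H0: μ_1 = μ_2; H1: μ_1 < μ_2 (two-sample pooled-variance t-test, left-tailed).
s_p² = [(58−1)·4.64² + (32−1)·4.13²]/(58+32−2) = 19.954
t = (19.3 − 19.9)/√[19.954·(1/58 + 1/32)] = -0.6100
df = n₁ + n₂ − 2 = 88
p-value = P(T ≤ -0.6100) ≈ 0.272
Since p ≈ 0.272 > α = 0.05, fail to reject H0; the data do not provide sufficient evidence against H0.

t = -0.6100, df = 88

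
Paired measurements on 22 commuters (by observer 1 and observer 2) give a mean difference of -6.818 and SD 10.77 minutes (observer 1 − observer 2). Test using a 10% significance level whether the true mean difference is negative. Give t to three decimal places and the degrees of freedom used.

t = -2.969, df = 21

H0: μ_d = 0; H1: μ_d < 0 (paired t-test on the differences, left-tailed).
t = d̄/(s_d/√n) = -6.818/(10.77/√22) = -2.969
df = n − 1 = 21
p-value = P(T ≤ -2.969) ≈ 0.004
Since p ≈ 0.004 < α = 0.1, reject H0; the evidence is statistically significant.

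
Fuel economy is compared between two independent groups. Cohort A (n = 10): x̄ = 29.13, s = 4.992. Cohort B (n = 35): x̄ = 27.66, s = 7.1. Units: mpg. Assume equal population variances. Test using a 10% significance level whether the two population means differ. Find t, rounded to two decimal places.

Let group 1 = cohort A, group 2 = cohort B. H0: μ_1 = μ_2; H1: μ_1 ≠ μ_2 (two-sample pooled-variance t-test, two-sided).
s_p² = [(10−1)·4.992² + (35−1)·7.1²]/(10+35−2) = 45.0749
t = (29.13 − 27.66)/√[45.0749·(1/10 + 1/35)] = 0.61
df = n₁ + n₂ − 2 = 43
Two-sided p-value ≈ 0.545
Since p ≈ 0.545 > α = 0.1, fail to reject H0; the data do not provide sufficient evidence against H0.

0.61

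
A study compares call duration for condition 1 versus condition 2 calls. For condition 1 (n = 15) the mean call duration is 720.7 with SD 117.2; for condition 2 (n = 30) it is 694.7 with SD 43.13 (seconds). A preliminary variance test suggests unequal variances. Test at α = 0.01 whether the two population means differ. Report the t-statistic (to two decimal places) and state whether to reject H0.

Let group 1 = condition 1, group 2 = condition 2. H0: μ_1 = μ_2; H1: μ_1 ≠ μ_2 (Welch's two-sample t-test, two-sided).
t = (x̄_1 − x̄_2)/√(s_1²/n_1 + s_2²/n_2) = (720.7 − 694.7)/√(117.2²/15 + 43.13²/30) = 0.83
Welch–Satterthwaite df ≈ 15.92
Two-sided p-value ≈ 0.4180
Since p ≈ 0.4180 > α = 0.01, fail to reject H0; the evidence is not statistically significant.

t = 0.83; fail to reject H0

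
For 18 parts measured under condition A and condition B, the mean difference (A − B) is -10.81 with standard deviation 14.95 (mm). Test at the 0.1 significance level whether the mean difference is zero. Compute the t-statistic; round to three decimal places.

-3.068

H0: μ_d = 0; H1: μ_d ≠ 0 (paired t-test on the differences, two-sided).
t = d̄/(s_d/√n) = -10.81/(14.95/√18) = -3.068
df = n − 1 = 17
Two-sided p-value ≈ 0.007
Since p ≈ 0.007 < α = 0.1, reject H0; the data support H1.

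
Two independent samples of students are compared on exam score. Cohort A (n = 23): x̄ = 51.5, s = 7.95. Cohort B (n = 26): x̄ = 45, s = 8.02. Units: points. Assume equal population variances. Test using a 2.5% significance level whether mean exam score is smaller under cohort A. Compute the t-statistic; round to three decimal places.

2.843

Let group 1 = cohort A, group 2 = cohort B. H0: μ_1 = μ_2; H1: μ_1 < μ_2 (two-sample pooled-variance t-test, left-tailed).
s_p² = [(23−1)·7.95² + (26−1)·8.02²]/(23+26−2) = 63.7971
t = (51.5 − 45)/√[63.7971·(1/23 + 1/26)] = 2.843
df = n₁ + n₂ − 2 = 47
p-value = P(T ≤ 2.843) ≈ 0.997
Since p ≈ 0.997 > α = 0.025, fail to reject H0; the evidence is not statistically significant.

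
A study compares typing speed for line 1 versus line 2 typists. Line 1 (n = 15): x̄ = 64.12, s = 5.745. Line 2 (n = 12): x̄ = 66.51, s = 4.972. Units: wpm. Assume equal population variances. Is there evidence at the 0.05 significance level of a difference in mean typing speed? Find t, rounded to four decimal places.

Let group 1 = line 1, group 2 = line 2. H0: μ_1 = μ_2; H1: μ_1 ≠ μ_2 (two-sample pooled-variance t-test, two-sided).
s_p² = [(15−1)·5.745² + (12−1)·4.972²]/(15+12−2) = 29.36
t = (64.12 − 66.51)/√[29.36·(1/15 + 1/12)] = -1.1389
df = n₁ + n₂ − 2 = 25
Two-sided p-value ≈ 0.2656
Since p ≈ 0.2656 > α = 0.05, fail to reject H0; the data do not provide sufficient evidence against H0.

-1.1389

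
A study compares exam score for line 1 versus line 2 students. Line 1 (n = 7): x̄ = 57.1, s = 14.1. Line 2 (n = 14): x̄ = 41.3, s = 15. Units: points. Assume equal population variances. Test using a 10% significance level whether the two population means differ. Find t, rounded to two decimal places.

2.32

Let group 1 = line 1, group 2 = line 2. H0: μ_1 = μ_2; H1: μ_1 ≠ μ_2 (two-sample pooled-variance t-test, two-sided).
s_p² = [(7−1)·14.1² + (14−1)·15²]/(7+14−2) = 216.729
t = (57.1 − 41.3)/√[216.729·(1/7 + 1/14)] = 2.32
df = n₁ + n₂ − 2 = 19
Two-sided p-value ≈ 0.032
Since p ≈ 0.032 < α = 0.1, reject H0; the data support H1.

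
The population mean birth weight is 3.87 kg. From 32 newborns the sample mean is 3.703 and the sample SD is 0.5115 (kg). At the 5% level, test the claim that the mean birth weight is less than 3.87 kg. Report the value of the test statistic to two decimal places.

-1.85

H0: μ = 3.87; H1: μ < 3.87 (one-sample t-test, left-tailed).
t = (x̄ − μ₀)/(s/√n) = (3.703 − 3.87)/(0.5115/√32) = -1.85
df = n − 1 = 31
p-value = P(T ≤ -1.85) ≈ 0.037
Since p ≈ 0.037 < α = 0.05, reject H0; the data support H1.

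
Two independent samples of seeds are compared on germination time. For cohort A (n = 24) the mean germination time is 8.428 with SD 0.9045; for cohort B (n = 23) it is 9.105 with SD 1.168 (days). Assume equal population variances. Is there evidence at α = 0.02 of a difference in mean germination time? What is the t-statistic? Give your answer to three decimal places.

-2.227

Let group 1 = cohort A, group 2 = cohort B. H0: μ_1 = μ_2; H1: μ_1 ≠ μ_2 (two-sample pooled-variance t-test, two-sided).
s_p² = [(24−1)·0.9045² + (23−1)·1.168²]/(24+23−2) = 1.0851
t = (8.428 − 9.105)/√[1.0851·(1/24 + 1/23)] = -2.227
df = n₁ + n₂ − 2 = 45
Two-sided p-value ≈ 0.031
Since p ≈ 0.031 > α = 0.02, fail to reject H0; the data do not provide sufficient evidence against H0.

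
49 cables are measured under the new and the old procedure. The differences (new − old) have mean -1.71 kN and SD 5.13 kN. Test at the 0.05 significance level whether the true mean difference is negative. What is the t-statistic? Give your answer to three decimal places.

-2.333

H0: μ_d = 0; H1: μ_d < 0 (paired t-test on the differences, left-tailed).
t = d̄/(s_d/√n) = -1.71/(5.13/√49) = -2.333
df = n − 1 = 48
p-value = P(T ≤ -2.333) ≈ 0.0119
Since p ≈ 0.0119 < α = 0.05, reject H0; the evidence is statistically significant.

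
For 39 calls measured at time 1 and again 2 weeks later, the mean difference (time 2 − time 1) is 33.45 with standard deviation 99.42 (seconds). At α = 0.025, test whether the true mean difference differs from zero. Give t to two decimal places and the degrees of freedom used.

t = 2.10, df = 38

H0: μ_d = 0; H1: μ_d ≠ 0 (paired t-test on the differences, two-sided).
t = d̄/(s_d/√n) = 33.45/(99.42/√39) = 2.10
df = n − 1 = 38
Two-sided p-value ≈ 0.0423
Since p ≈ 0.0423 > α = 0.025, fail to reject H0; the data do not provide sufficient evidence against H0.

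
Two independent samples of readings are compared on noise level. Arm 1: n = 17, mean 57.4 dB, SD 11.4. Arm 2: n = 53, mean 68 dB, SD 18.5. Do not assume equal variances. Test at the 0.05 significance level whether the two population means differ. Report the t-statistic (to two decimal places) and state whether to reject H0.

Let group 1 = arm 1, group 2 = arm 2. H0: μ_1 = μ_2; H1: μ_1 ≠ μ_2 (Welch's two-sample t-test, two-sided).
t = (x̄_1 − x̄_2)/√(s_1²/n_1 + s_2²/n_2) = (57.4 − 68)/√(11.4²/17 + 18.5²/53) = -2.82
Welch–Satterthwaite df ≈ 44.65
Two-sided p-value ≈ 0.007
Since p ≈ 0.007 < α = 0.05, reject H0; the data support H1.

t = -2.82; reject H0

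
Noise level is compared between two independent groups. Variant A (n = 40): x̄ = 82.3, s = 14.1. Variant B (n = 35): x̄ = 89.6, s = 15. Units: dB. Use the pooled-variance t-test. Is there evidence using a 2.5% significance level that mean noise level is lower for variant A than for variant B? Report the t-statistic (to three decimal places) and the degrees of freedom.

Let group 1 = variant A, group 2 = variant B. H0: μ_1 = μ_2; H1: μ_1 < μ_2 (two-sample pooled-variance t-test, left-tailed).
s_p² = [(40−1)·14.1² + (35−1)·15²]/(40+35−2) = 211.008
t = (82.3 − 89.6)/√[211.008·(1/40 + 1/35)] = -2.171
df = n₁ + n₂ − 2 = 73
p-value = P(T ≤ -2.171) ≈ 0.017
Since p ≈ 0.017 < α = 0.025, reject H0; the evidence is statistically significant.

t = -2.171, df = 73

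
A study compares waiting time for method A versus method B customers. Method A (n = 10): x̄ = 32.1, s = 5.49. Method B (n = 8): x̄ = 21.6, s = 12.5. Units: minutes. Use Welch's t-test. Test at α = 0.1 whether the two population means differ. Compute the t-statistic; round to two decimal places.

Let group 1 = method A, group 2 = method B. H0: μ_1 = μ_2; H1: μ_1 ≠ μ_2 (Welch's two-sample t-test, two-sided).
t = (x̄_1 − x̄_2)/√(s_1²/n_1 + s_2²/n_2) = (32.1 − 21.6)/√(5.49²/10 + 12.5²/8) = 2.21
Welch–Satterthwaite df ≈ 9.16
Two-sided p-value ≈ 0.054
Since p ≈ 0.054 < α = 0.1, reject H0; the data support H1.

2.21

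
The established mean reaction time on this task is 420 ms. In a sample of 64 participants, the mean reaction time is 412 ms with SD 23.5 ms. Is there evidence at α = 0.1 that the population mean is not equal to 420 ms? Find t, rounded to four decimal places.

H0: μ = 420; H1: μ ≠ 420 (one-sample t-test, two-sided).
t = (x̄ − μ₀)/(s/√n) = (412 − 420)/(23.5/√64) = -2.7234
df = n − 1 = 63
Two-sided p-value ≈ 0.008
Since p ≈ 0.008 < α = 0.1, reject H0; the evidence is statistically significant.

-2.7234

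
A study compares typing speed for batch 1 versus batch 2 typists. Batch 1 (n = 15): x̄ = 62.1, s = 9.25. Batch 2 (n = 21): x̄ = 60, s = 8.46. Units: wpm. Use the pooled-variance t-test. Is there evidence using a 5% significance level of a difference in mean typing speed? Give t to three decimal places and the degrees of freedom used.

t = 0.706, df = 34

Let group 1 = batch 1, group 2 = batch 2. H0: μ_1 = μ_2; H1: μ_1 ≠ μ_2 (two-sample pooled-variance t-test, two-sided).
s_p² = [(15−1)·9.25² + (21−1)·8.46²]/(15+21−2) = 77.3326
t = (62.1 − 60)/√[77.3326·(1/15 + 1/21)] = 0.706
df = n₁ + n₂ − 2 = 34
Two-sided p-value ≈ 0.4848
Since p ≈ 0.4848 > α = 0.05, fail to reject H0; the data do not provide sufficient evidence against H0.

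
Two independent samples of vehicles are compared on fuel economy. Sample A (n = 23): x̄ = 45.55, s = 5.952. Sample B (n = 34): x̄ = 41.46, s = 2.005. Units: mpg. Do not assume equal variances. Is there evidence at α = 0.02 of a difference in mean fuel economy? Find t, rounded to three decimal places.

3.176

Let group 1 = sample A, group 2 = sample B. H0: μ_1 = μ_2; H1: μ_1 ≠ μ_2 (Welch's two-sample t-test, two-sided).
t = (x̄_1 − x̄_2)/√(s_1²/n_1 + s_2²/n_2) = (45.55 − 41.46)/√(5.952²/23 + 2.005²/34) = 3.176
Welch–Satterthwaite df ≈ 25.41
Two-sided p-value ≈ 0.004
Since p ≈ 0.004 < α = 0.02, reject H0; the evidence is statistically significant.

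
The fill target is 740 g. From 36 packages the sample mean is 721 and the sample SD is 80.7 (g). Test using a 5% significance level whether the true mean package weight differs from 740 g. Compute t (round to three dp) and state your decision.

H0: μ = 740; H1: μ ≠ 740 (one-sample t-test, two-sided).
t = (x̄ − μ₀)/(s/√n) = (721 − 740)/(80.7/√36) = -1.413
df = n − 1 = 35
Two-sided p-value ≈ 0.1666
Since p ≈ 0.1666 > α = 0.05, fail to reject H0; the data do not provide sufficient evidence against H0.

t = -1.413; fail to reject H0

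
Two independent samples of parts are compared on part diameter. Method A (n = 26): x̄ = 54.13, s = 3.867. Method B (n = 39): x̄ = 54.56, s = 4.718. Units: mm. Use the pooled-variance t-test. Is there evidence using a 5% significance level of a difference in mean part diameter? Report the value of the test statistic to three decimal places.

Let group 1 = method A, group 2 = method B. H0: μ_1 = μ_2; H1: μ_1 ≠ μ_2 (two-sample pooled-variance t-test, two-sided).
s_p² = [(26−1)·3.867² + (39−1)·4.718²]/(26+39−2) = 19.3604
t = (54.13 − 54.56)/√[19.3604·(1/26 + 1/39)] = -0.386
df = n₁ + n₂ − 2 = 63
Two-sided p-value ≈ 0.7008
Since p ≈ 0.7008 > α = 0.05, fail to reject H0; the data do not provide sufficient evidence against H0.

-0.386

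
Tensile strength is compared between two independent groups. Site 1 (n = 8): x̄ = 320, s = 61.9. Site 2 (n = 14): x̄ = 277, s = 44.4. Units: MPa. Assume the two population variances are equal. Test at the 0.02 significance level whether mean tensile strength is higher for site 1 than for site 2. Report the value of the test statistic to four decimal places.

Let group 1 = site 1, group 2 = site 2. H0: μ_1 = μ_2; H1: μ_1 > μ_2 (two-sample pooled-variance t-test, right-tailed).
s_p² = [(8−1)·61.9² + (14−1)·44.4²]/(8+14−2) = 2622.45
t = (320 − 277)/√[2622.45·(1/8 + 1/14)] = 1.8946
df = n₁ + n₂ − 2 = 20
p-value = P(T ≥ 1.8946) ≈ 0.036
Since p ≈ 0.036 > α = 0.02, fail to reject H0; the evidence is not statistically significant.

1.8946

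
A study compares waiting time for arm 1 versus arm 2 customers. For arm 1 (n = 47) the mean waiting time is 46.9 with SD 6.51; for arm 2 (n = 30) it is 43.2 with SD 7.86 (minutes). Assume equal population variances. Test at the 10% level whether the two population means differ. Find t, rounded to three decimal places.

Let group 1 = arm 1, group 2 = arm 2. H0: μ_1 = μ_2; H1: μ_1 ≠ μ_2 (two-sample pooled-variance t-test, two-sided).
s_p² = [(47−1)·6.51² + (30−1)·7.86²]/(47+30−2) = 49.8812
t = (46.9 − 43.2)/√[49.8812·(1/47 + 1/30)] = 2.242
df = n₁ + n₂ − 2 = 75
Two-sided p-value ≈ 0.028
Since p ≈ 0.028 < α = 0.1, reject H0; the data support H1.

2.242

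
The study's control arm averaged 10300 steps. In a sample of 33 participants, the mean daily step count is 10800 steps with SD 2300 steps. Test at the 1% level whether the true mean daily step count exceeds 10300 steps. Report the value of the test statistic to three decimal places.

1.249

H0: μ = 10300; H1: μ > 10300 (one-sample t-test, right-tailed).
t = (x̄ − μ₀)/(s/√n) = (10800 − 10300)/(2300/√33) = 1.249
df = n − 1 = 32
p-value = P(T ≥ 1.249) ≈ 0.110
Since p ≈ 0.110 > α = 0.01, fail to reject H0; the evidence is not statistically significant.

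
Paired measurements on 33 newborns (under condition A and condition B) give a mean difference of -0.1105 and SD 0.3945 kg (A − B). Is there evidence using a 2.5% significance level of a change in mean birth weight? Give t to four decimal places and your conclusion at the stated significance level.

t = -1.6091; fail to reject H0

H0: μ_d = 0; H1: μ_d ≠ 0 (paired t-test on the differences, two-sided).
t = d̄/(s_d/√n) = -0.1105/(0.3945/√33) = -1.6091
df = n − 1 = 32
Two-sided p-value ≈ 0.1174
Since p ≈ 0.1174 > α = 0.025, fail to reject H0; the evidence is not statistically significant.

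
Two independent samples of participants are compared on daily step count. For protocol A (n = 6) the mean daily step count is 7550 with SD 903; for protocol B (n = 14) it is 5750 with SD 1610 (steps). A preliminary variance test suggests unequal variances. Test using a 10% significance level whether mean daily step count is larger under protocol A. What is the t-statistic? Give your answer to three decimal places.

Let group 1 = protocol A, group 2 = protocol B. H0: μ_1 = μ_2; H1: μ_1 > μ_2 (Welch's two-sample t-test, right-tailed).
t = (x̄_1 − x̄_2)/√(s_1²/n_1 + s_2²/n_2) = (7550 − 5750)/√(903²/6 + 1610²/14) = 3.177
Welch–Satterthwaite df ≈ 16.28
p-value = P(T ≥ 3.177) ≈ 0.003
Since p ≈ 0.003 < α = 0.1, reject H0; the data support H1.

3.177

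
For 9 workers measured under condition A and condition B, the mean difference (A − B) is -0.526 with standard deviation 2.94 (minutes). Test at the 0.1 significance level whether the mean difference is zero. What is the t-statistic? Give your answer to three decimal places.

H0: μ_d = 0; H1: μ_d ≠ 0 (paired t-test on the differences, two-sided).
t = d̄/(s_d/√n) = -0.526/(2.94/√9) = -0.537
df = n − 1 = 8
Two-sided p-value ≈ 0.606
Since p ≈ 0.606 > α = 0.1, fail to reject H0; the evidence is not statistically significant.

-0.537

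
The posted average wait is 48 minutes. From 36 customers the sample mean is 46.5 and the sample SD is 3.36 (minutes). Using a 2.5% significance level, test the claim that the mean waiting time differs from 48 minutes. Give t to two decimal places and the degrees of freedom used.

H0: μ = 48; H1: μ ≠ 48 (one-sample t-test, two-sided).
t = (x̄ − μ₀)/(s/√n) = (46.5 − 48)/(3.36/√36) = -2.68
df = n − 1 = 35
Two-sided p-value ≈ 0.011
Since p ≈ 0.011 < α = 0.025, reject H0; the data support H1.

t = -2.68, df = 35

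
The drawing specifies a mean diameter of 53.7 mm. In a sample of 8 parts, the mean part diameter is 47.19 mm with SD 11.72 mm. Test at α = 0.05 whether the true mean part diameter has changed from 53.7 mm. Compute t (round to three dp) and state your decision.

H0: μ = 53.7; H1: μ ≠ 53.7 (one-sample t-test, two-sided).
t = (x̄ − μ₀)/(s/√n) = (47.19 − 53.7)/(11.72/√8) = -1.571
df = n − 1 = 7
Two-sided p-value ≈ 0.160
Since p ≈ 0.160 > α = 0.05, fail to reject H0; the data do not provide sufficient evidence against H0.

t = -1.571; fail to reject H0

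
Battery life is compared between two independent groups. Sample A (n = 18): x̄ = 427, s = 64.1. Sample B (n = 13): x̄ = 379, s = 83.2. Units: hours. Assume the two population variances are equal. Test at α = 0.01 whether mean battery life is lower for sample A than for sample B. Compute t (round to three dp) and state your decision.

t = 1.816; fail to reject H0

Let group 1 = sample A, group 2 = sample B. H0: μ_1 = μ_2; H1: μ_1 < μ_2 (two-sample pooled-variance t-test, left-tailed).
s_p² = [(18−1)·64.1² + (13−1)·83.2²]/(18+13−2) = 5272.99
t = (427 − 379)/√[5272.99·(1/18 + 1/13)] = 1.816
df = n₁ + n₂ − 2 = 29
p-value = P(T ≤ 1.816) ≈ 0.9601
Since p ≈ 0.9601 > α = 0.01, fail to reject H0; the data do not provide sufficient evidence against H0.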